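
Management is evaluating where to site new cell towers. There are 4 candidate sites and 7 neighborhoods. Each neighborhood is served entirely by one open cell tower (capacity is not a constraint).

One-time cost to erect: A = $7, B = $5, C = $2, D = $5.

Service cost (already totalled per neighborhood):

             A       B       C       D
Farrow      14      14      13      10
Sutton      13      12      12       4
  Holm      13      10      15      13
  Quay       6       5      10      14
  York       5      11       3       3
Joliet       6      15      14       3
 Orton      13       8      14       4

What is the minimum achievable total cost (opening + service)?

Minimum total cost: 49

For any fixed open set, each neighborhood goes to its cheapest open site; total = fixed + service.
{B, D}: Farrow→D 10, Sutton→D 4, Holm→B 10, Quay→B 5, York→D 3, Joliet→D 3, Orton→D 4. Service 39; fixed 10; total 49.
{B, C, D}: Farrow→D 10, Sutton→D 4, Holm→B 10, Quay→B 5, York→C 3, Joliet→D 3, Orton→D 4. Service 39; fixed 12; total 51.
{C, D}: Farrow→D 10, Sutton→D 4, Holm→D 13, Quay→C 10, York→C 3, Joliet→D 3, Orton→D 4. Service 47; fixed 7; total 54.
{A, B, C, D}: Farrow→D 10, Sutton→D 4, Holm→B 10, Quay→B 5, York→C 3, Joliet→D 3, Orton→D 4. Service 39; fixed 19; total 58.
(All 15 nonempty subsets were checked; B and D is lowest.)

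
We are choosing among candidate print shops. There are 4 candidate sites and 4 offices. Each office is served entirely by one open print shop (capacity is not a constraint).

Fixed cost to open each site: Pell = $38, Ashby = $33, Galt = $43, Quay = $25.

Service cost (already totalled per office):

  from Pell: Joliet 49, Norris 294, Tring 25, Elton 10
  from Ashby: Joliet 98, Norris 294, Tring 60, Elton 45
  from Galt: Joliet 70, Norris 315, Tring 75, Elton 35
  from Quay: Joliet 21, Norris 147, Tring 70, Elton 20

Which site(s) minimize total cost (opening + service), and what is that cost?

For any fixed open set, each office goes to its cheapest open site; total = fixed + service.
{Pell, Quay}: Joliet→Quay 21, Norris→Quay 147, Tring→Pell 25, Elton→Pell 10. Service 203; fixed 63; total 266.
{Quay}: service 258 + fixed 25 = 283
{Pell, Ashby, Quay}: service 203 + fixed 96 = 299
{Pell, Ashby, Galt, Quay}: Joliet→Quay 21, Norris→Quay 147, Tring→Pell 25, Elton→Pell 10. Service 203; fixed 139; total 342.
No other subset beats 266.

Open Pell and Quay; minimum total cost 266.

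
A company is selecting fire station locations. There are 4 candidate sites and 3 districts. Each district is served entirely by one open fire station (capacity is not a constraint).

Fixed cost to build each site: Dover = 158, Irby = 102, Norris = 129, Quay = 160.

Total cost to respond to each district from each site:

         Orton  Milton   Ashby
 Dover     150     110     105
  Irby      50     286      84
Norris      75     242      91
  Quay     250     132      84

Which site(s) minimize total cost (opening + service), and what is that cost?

For any fixed open set, each district goes to its cheapest open site; total = fixed + service.
{Dover, Irby}: Orton→Irby 50, Milton→Dover 110, Ashby→Irby 84. Service 244; fixed 260; total 504.
{Irby}: Orton→Irby 50, Milton→Irby 286, Ashby→Irby 84. Service 420; fixed 102; total 522.
{Dover}: service 365 + fixed 158 = 523
{Dover, Irby, Norris, Quay}: service 244 + fixed 549 = 793
(All 15 nonempty subsets were checked; Dover and Irby is lowest.)

Open Dover and Irby; minimum total cost 504.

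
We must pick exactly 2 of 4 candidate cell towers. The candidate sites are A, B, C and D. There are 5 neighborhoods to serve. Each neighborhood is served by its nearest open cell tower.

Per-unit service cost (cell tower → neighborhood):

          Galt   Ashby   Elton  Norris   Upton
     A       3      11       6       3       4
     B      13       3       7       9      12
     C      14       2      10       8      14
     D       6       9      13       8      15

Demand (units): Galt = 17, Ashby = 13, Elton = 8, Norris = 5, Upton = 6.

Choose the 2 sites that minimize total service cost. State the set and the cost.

Choose A and C; total service cost 164.

With exactly 2 open, each neighborhood uses its cheapest among the chosen.
{A, C}: Galt→A 3·17=51, Ashby→C 2·13=26, Elton→A 6·8=48, Norris→A 3·5=15, Upton→A 4·6=24. Service cost 164.
{A, B}: service cost 177
{A, D}: service cost 255
Among all 6 size-2 choices, {A, C} is lowest.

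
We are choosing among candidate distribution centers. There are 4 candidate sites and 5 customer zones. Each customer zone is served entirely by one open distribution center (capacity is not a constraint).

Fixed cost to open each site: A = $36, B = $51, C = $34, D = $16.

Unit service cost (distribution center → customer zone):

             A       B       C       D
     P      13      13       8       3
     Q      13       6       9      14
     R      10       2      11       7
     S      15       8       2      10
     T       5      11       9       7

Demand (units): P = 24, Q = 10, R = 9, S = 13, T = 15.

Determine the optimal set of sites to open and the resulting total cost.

Open B, C and D; minimum total cost 382.

For any fixed open set, each customer zone goes to its cheapest open site; total = fixed + service.
{B, C, D}: P→D 3·24=72, Q→B 6·10=60, R→B 2·9=18, S→C 2·13=26, T→D 7·15=105. Service 281; fixed 101; total 382.
{A, B, C, D}: service 251 + fixed 137 = 388
{C, D}: service 356 + fixed 50 = 406
{D}: service 510 + fixed 16 = 526
No other subset beats 382.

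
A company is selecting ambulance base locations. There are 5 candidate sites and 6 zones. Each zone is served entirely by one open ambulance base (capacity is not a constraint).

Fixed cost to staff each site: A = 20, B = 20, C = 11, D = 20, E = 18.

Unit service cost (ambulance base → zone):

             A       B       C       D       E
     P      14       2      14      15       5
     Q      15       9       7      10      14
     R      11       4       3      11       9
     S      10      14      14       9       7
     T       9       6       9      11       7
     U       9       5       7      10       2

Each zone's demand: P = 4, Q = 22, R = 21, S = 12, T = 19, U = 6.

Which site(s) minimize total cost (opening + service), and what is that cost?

Open B, C and E; minimum total cost 484.

For any fixed open set, each zone goes to its cheapest open site; total = fixed + service.
{B, C, E}: P→B 2·4=8, Q→C 7·22=154, R→C 3·21=63, S→E 7·12=84, T→B 6·19=114, U→E 2·6=12. Service 435; fixed 49; total 484.
{C, E}: service 466 + fixed 29 = 495
{A, B, C, E}: service 435 + fixed 69 = 504
{A, B, C, D, E}: P→B 2·4=8, Q→C 7·22=154, R→C 3·21=63, S→E 7·12=84, T→B 6·19=114, U→E 2·6=12. Service 435; fixed 89; total 524.
No other subset beats 484.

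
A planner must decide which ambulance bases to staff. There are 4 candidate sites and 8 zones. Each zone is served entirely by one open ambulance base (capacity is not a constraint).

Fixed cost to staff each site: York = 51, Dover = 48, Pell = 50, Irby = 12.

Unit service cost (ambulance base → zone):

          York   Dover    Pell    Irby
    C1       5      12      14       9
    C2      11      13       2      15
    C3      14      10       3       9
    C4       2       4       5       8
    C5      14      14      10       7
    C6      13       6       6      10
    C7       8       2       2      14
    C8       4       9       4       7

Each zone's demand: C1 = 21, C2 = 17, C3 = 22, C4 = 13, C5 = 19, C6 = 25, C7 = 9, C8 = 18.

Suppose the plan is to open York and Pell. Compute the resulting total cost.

Total cost: 762

Each zone is assigned to its cheapest site among the open ones.
{York, Pell}: C1→York 5·21=105, C2→Pell 2·17=34, C3→Pell 3·22=66, C4→York 2·13=26, C5→Pell 10·19=190, C6→Pell 6·25=150, C7→Pell 2·9=18, C8→York 4·18=72. Service 661; fixed 101; total 762.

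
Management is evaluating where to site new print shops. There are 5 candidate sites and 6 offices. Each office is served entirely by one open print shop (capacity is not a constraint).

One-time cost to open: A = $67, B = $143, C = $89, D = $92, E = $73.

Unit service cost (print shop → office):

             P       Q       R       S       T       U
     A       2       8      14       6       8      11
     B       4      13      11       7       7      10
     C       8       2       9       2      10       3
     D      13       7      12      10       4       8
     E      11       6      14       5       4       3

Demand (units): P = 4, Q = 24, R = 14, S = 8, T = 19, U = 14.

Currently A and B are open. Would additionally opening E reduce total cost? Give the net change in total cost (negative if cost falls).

Yes — net change −138 (cost falls by 138).

Current service cost with {A, B}: 675.
Adding E: each office re-picks its cheapest; new service cost 464, saving 211.
Extra fixed cost: 73. Net change = 73 − 211 = -138.
(Totals: 885 → 747.)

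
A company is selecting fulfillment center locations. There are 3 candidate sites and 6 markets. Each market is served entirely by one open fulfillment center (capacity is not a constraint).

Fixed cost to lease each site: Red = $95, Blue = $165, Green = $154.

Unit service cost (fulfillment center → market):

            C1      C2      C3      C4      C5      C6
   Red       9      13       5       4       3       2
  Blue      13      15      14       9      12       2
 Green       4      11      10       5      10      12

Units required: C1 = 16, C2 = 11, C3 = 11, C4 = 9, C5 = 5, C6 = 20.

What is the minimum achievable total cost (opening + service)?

For any fixed open set, each market goes to its cheapest open site; total = fixed + service.
{Red}: C1→Red 9·16=144, C2→Red 13·11=143, C3→Red 5·11=55, C4→Red 4·9=36, C5→Red 3·5=15, C6→Red 2·20=40. Service 433; fixed 95; total 528.
{Red, Green}: C1→Green 4·16=64, C2→Green 11·11=121, C3→Red 5·11=55, C4→Red 4·9=36, C5→Red 3·5=15, C6→Red 2·20=40. Service 331; fixed 249; total 580.
{Red, Blue}: service 433 + fixed 260 = 693
{Red, Blue, Green}: service 331 + fixed 414 = 745
(All 7 nonempty subsets were checked; Red only is lowest.)

Minimum total cost: 528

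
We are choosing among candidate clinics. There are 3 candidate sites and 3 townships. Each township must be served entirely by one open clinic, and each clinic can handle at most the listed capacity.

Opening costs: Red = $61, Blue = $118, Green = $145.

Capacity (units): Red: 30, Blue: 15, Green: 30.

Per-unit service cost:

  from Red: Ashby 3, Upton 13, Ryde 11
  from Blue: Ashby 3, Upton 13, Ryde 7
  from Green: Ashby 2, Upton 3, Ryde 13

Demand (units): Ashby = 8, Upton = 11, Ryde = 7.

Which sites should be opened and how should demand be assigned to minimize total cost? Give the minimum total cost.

Open {Green}: Ashby→Green 2·8=16, Upton→Green 3·11=33, Ryde→Green 13·7=91.
Loads: Green carries 26/30. Service 140; fixed 145; total 285.
Next best feasible plan costs 305.

Minimum total cost: 285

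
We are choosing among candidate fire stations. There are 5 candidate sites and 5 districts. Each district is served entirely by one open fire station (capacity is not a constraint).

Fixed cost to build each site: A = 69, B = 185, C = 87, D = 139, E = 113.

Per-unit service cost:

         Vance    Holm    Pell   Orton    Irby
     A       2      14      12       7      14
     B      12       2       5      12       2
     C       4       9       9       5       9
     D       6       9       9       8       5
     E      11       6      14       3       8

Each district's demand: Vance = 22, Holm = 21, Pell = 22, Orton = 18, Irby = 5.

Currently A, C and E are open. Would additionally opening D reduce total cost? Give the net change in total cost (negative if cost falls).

No — net change +124 (cost rises by 124).

Current service cost with {A, C, E}: 462.
Adding D: each district re-picks its cheapest; new service cost 447, saving 15.
Extra fixed cost: 139. Net change = 139 − 15 = 124.
(Totals: 731 → 855.)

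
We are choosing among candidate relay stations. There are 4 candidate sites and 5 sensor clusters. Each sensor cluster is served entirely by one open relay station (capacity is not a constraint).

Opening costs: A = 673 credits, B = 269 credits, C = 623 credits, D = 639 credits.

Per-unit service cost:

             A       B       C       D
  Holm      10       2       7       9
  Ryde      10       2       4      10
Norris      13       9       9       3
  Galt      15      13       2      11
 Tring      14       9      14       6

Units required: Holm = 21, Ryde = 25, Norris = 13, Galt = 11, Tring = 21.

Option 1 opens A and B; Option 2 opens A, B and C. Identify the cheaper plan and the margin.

Option 1 is cheaper by 502.

Option 1: {A, B}: Holm→B 2·21=42, Ryde→B 2·25=50, Norris→B 9·13=117, Galt→B 13·11=143, Tring→B 9·21=189. Service 541; fixed 942; total 1483.
Option 2: {A, B, C}: Holm→B 2·21=42, Ryde→B 2·25=50, Norris→B 9·13=117, Galt→C 2·11=22, Tring→B 9·21=189. Service 420; fixed 1565; total 1985.
Difference: |1483 − 1985| = 502.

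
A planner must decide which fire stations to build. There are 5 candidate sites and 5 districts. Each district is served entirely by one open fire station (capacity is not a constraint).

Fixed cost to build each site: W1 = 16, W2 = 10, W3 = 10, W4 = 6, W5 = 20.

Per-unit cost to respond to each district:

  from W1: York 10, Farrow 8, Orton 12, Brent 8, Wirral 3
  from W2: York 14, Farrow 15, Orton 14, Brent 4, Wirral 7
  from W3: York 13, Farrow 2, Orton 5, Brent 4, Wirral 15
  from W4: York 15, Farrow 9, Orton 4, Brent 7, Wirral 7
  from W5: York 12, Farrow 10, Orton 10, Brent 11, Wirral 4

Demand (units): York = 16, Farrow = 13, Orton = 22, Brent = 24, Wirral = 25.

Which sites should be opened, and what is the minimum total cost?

For any fixed open set, each district goes to its cheapest open site; total = fixed + service.
{W1, W3, W4}: York→W1 10·16=160, Farrow→W3 2·13=26, Orton→W4 4·22=88, Brent→W3 4·24=96, Wirral→W1 3·25=75. Service 445; fixed 32; total 477.
{W1, W2, W3, W4}: service 445 + fixed 42 = 487
{W1, W3}: York→W1 10·16=160, Farrow→W3 2·13=26, Orton→W3 5·22=110, Brent→W3 4·24=96, Wirral→W1 3·25=75. Service 467; fixed 26; total 493.
{W1, W2, W3, W4, W5}: York→W1 10·16=160, Farrow→W3 2·13=26, Orton→W4 4·22=88, Brent→W2 4·24=96, Wirral→W1 3·25=75. Service 445; fixed 62; total 507.
No other subset beats 477.

Open W1, W3 and W4; minimum total cost 477.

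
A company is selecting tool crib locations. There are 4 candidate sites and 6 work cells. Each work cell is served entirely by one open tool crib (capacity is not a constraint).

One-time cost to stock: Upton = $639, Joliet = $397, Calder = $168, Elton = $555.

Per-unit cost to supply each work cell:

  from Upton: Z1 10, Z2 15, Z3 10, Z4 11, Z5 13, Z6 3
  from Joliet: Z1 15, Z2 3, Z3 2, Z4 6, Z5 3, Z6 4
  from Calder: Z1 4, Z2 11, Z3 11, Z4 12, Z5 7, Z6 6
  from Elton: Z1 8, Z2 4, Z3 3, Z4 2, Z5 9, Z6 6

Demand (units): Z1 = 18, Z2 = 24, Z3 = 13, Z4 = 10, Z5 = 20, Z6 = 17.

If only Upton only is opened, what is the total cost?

Total cost: 1730

Each work cell is assigned to its cheapest site among the open ones.
{Upton}: Z1→Upton 10·18=180, Z2→Upton 15·24=360, Z3→Upton 10·13=130, Z4→Upton 11·10=110, Z5→Upton 13·20=260, Z6→Upton 3·17=51. Service 1091; fixed 639; total 1730.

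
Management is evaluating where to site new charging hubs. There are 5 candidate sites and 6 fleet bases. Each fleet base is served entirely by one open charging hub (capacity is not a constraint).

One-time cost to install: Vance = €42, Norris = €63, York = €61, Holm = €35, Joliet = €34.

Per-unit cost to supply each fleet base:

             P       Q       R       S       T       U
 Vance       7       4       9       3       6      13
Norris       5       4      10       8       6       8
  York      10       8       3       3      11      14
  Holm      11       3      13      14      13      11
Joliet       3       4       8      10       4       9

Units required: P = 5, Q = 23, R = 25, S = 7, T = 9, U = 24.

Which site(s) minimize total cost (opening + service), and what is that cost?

For any fixed open set, each fleet base goes to its cheapest open site; total = fixed + service.
{York, Joliet}: P→Joliet 3·5=15, Q→Joliet 4·23=92, R→York 3·25=75, S→York 3·7=21, T→Joliet 4·9=36, U→Joliet 9·24=216. Service 455; fixed 95; total 550.
{York, Holm, Joliet}: P→Joliet 3·5=15, Q→Holm 3·23=69, R→York 3·25=75, S→York 3·7=21, T→Joliet 4·9=36, U→Joliet 9·24=216. Service 432; fixed 130; total 562.
{Norris, York}: service 459 + fixed 124 = 583
{Vance, Norris, York, Holm, Joliet}: service 408 + fixed 235 = 643
No other subset beats 550.

Open York and Joliet; minimum total cost 550.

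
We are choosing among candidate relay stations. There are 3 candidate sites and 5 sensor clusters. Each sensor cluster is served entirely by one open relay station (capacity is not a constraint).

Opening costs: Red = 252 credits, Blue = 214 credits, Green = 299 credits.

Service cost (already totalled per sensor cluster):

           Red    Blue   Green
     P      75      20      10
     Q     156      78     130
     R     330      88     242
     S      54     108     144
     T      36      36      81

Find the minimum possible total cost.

Minimum total cost: 544

For any fixed open set, each sensor cluster goes to its cheapest open site; total = fixed + service.
{Blue}: P→Blue 20, Q→Blue 78, R→Blue 88, S→Blue 108, T→Blue 36. Service 330; fixed 214; total 544.
{Red, Blue}: P→Blue 20, Q→Blue 78, R→Blue 88, S→Red 54, T→Red 36. Service 276; fixed 466; total 742.
{Blue, Green}: service 320 + fixed 513 = 833
{Red, Blue, Green}: service 266 + fixed 765 = 1031
No other subset beats 544.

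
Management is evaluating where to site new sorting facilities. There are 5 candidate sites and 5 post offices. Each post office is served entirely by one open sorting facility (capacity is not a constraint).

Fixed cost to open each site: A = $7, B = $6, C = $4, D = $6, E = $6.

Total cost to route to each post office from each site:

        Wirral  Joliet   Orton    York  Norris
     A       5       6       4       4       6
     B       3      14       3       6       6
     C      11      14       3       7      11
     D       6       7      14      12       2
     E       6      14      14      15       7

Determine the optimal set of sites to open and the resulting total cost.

Open A only; minimum total cost 32.

For any fixed open set, each post office goes to its cheapest open site; total = fixed + service.
{A}: Wirral→A 5, Joliet→A 6, Orton→A 4, York→A 4, Norris→A 6. Service 25; fixed 7; total 32.
{B, D}: Wirral→B 3, Joliet→D 7, Orton→B 3, York→B 6, Norris→D 2. Service 21; fixed 12; total 33.
{A, D}: service 21 + fixed 13 = 34
{A, B, C, D, E}: Wirral→B 3, Joliet→A 6, Orton→B 3, York→A 4, Norris→D 2. Service 18; fixed 29; total 47.
No other subset beats 32.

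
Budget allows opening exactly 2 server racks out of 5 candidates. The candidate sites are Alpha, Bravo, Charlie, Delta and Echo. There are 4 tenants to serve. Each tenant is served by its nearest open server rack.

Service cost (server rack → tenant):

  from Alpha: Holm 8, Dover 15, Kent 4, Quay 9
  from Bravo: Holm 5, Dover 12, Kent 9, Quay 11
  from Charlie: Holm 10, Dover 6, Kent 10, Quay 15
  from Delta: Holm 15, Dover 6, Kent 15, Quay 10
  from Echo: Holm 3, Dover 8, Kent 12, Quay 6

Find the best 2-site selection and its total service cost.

Choose Alpha and Echo; total service cost 21.

With exactly 2 open, each tenant uses its cheapest among the chosen.
{Alpha, Echo}: Holm→Echo 3, Dover→Echo 8, Kent→Alpha 4, Quay→Echo 6. Service cost 21.
{Charlie, Echo}: service cost 25
{Bravo, Echo}: service cost 26
Among all 10 size-2 choices, {Alpha, Echo} is lowest.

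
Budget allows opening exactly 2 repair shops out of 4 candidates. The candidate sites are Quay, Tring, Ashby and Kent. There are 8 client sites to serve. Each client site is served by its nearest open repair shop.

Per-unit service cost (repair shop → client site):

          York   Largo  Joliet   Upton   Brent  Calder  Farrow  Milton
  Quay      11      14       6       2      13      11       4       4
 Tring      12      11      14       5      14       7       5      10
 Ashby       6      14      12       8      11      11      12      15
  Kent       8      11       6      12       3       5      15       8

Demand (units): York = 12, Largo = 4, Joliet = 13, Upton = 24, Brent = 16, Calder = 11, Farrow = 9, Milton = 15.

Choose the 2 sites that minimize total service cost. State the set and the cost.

With exactly 2 open, each client site uses its cheapest among the chosen.
{Quay, Kent}: York→Kent 8·12=96, Largo→Kent 11·4=44, Joliet→Quay 6·13=78, Upton→Quay 2·24=48, Brent→Kent 3·16=48, Calder→Kent 5·11=55, Farrow→Quay 4·9=36, Milton→Quay 4·15=60. Service cost 465.
{Tring, Kent}: service cost 606
{Quay, Ashby}: service cost 647
Among all 6 size-2 choices, {Quay, Kent} is lowest.

Choose Quay and Kent; total service cost 465.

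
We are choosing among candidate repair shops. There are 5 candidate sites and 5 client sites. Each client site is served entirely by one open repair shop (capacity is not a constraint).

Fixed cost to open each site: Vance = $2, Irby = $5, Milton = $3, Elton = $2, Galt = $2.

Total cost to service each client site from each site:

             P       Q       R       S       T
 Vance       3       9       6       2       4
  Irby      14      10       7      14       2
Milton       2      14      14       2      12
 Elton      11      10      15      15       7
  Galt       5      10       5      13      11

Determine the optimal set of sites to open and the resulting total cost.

Open Vance only; minimum total cost 26.

For any fixed open set, each client site goes to its cheapest open site; total = fixed + service.
{Vance}: P→Vance 3, Q→Vance 9, R→Vance 6, S→Vance 2, T→Vance 4. Service 24; fixed 2; total 26.
{Vance, Galt}: service 23 + fixed 4 = 27
{Vance, Milton}: service 23 + fixed 5 = 28
{Vance, Irby, Milton, Elton, Galt}: service 20 + fixed 14 = 34
No other subset beats 26.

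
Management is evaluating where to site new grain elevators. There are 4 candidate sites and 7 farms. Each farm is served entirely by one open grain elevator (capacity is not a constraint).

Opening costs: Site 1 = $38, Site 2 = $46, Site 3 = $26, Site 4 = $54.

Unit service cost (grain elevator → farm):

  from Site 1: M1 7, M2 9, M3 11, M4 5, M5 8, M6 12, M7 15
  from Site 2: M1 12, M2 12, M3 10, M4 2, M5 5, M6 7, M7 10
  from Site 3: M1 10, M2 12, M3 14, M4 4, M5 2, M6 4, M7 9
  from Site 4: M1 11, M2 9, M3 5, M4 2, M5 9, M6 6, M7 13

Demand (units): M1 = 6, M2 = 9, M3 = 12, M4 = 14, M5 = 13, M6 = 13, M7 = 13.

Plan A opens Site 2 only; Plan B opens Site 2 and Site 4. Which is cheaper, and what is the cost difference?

Plan B is cheaper by 52.

Plan A: {Site 2}: M1→Site 2 12·6=72, M2→Site 2 12·9=108, M3→Site 2 10·12=120, M4→Site 2 2·14=28, M5→Site 2 5·13=65, M6→Site 2 7·13=91, M7→Site 2 10·13=130. Service 614; fixed 46; total 660.
Plan B: {Site 2, Site 4}: M1→Site 4 11·6=66, M2→Site 4 9·9=81, M3→Site 4 5·12=60, M4→Site 2 2·14=28, M5→Site 2 5·13=65, M6→Site 4 6·13=78, M7→Site 2 10·13=130. Service 508; fixed 100; total 608.
Difference: |660 − 608| = 52.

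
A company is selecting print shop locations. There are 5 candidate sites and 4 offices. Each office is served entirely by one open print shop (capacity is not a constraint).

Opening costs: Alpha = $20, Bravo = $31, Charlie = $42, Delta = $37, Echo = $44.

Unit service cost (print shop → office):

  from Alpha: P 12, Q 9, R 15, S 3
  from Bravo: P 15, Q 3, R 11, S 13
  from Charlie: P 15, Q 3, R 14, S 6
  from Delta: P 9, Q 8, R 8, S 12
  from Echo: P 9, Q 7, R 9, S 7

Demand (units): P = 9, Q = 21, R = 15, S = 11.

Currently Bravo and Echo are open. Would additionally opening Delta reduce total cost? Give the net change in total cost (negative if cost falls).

Current service cost with {Bravo, Echo}: 356.
Adding Delta: each office re-picks its cheapest; new service cost 341, saving 15.
Extra fixed cost: 37. Net change = 37 − 15 = 22.
(Totals: 431 → 453.)

No — net change +22 (cost rises by 22).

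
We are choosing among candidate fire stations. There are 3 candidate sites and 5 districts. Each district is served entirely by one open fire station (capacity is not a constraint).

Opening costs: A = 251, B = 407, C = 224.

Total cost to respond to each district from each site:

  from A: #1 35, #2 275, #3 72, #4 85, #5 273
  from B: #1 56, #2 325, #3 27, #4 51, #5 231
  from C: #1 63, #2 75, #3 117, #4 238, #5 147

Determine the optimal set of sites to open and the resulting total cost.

For any fixed open set, each district goes to its cheapest open site; total = fixed + service.
{C}: #1→C 63, #2→C 75, #3→C 117, #4→C 238, #5→C 147. Service 640; fixed 224; total 864.
{A, C}: service 414 + fixed 475 = 889
{B, C}: service 356 + fixed 631 = 987
{A, B, C}: #1→A 35, #2→C 75, #3→B 27, #4→B 51, #5→C 147. Service 335; fixed 882; total 1217.
No other subset beats 864.

Open C only; minimum total cost 864.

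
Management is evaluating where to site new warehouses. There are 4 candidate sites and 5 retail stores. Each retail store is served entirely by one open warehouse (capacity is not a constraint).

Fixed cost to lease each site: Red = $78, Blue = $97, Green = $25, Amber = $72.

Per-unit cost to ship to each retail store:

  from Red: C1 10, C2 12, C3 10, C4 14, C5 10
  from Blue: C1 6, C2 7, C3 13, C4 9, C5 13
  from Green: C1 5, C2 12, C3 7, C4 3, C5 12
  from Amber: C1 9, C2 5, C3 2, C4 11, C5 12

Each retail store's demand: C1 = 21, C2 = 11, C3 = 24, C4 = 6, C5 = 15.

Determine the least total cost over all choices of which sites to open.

For any fixed open set, each retail store goes to its cheapest open site; total = fixed + service.
{Green, Amber}: C1→Green 5·21=105, C2→Amber 5·11=55, C3→Amber 2·24=48, C4→Green 3·6=18, C5→Green 12·15=180. Service 406; fixed 97; total 503.
{Red, Green, Amber}: C1→Green 5·21=105, C2→Amber 5·11=55, C3→Amber 2·24=48, C4→Green 3·6=18, C5→Red 10·15=150. Service 376; fixed 175; total 551.
{Blue, Green, Amber}: service 406 + fixed 194 = 600
{Red, Blue, Green, Amber}: service 376 + fixed 272 = 648
No other subset beats 503.

Minimum total cost: 503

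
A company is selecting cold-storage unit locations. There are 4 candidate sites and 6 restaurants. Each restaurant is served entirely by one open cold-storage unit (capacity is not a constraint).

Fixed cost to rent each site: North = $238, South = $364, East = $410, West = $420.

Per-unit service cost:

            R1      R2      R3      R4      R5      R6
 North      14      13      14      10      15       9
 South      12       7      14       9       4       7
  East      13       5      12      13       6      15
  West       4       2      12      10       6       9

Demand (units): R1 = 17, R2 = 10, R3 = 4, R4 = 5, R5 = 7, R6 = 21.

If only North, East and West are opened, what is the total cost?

Each restaurant is assigned to its cheapest site among the open ones.
{North, East, West}: R1→West 4·17=68, R2→West 2·10=20, R3→East 12·4=48, R4→North 10·5=50, R5→East 6·7=42, R6→North 9·21=189. Service 417; fixed 1068; total 1485.

Total cost: 1485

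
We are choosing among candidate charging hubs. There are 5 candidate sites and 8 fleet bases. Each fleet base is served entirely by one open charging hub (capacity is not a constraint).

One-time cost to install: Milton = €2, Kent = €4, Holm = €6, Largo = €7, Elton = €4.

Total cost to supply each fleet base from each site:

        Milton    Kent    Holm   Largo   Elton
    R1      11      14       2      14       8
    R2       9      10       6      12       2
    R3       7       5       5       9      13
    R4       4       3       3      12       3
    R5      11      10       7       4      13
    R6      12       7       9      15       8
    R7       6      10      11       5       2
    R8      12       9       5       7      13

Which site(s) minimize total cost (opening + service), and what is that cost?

For any fixed open set, each fleet base goes to its cheapest open site; total = fixed + service.
{Holm, Elton}: R1→Holm 2, R2→Elton 2, R3→Holm 5, R4→Holm 3, R5→Holm 7, R6→Elton 8, R7→Elton 2, R8→Holm 5. Service 34; fixed 10; total 44.
{Milton, Holm, Elton}: R1→Holm 2, R2→Elton 2, R3→Holm 5, R4→Holm 3, R5→Holm 7, R6→Elton 8, R7→Elton 2, R8→Holm 5. Service 34; fixed 12; total 46.
{Kent, Holm, Elton}: service 33 + fixed 14 = 47
{Milton, Kent, Holm, Largo, Elton}: R1→Holm 2, R2→Elton 2, R3→Kent 5, R4→Kent 3, R5→Largo 4, R6→Kent 7, R7→Elton 2, R8→Holm 5. Service 30; fixed 23; total 53.
No other subset beats 44.

Open Holm and Elton; minimum total cost 44.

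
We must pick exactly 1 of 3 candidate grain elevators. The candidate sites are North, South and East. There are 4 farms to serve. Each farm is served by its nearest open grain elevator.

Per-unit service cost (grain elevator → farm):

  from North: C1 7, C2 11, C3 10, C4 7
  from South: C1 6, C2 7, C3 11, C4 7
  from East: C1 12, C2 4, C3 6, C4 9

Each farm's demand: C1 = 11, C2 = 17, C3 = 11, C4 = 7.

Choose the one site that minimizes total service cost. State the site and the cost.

Choose East only; total service cost 329.

With exactly 1 open, each farm uses its cheapest among the chosen.
{East}: C1→East 12·11=132, C2→East 4·17=68, C3→East 6·11=66, C4→East 9·7=63. Service cost 329.
{South}: service cost 355
{North}: service cost 423
Among all 3 size-1 choices, {East} is lowest.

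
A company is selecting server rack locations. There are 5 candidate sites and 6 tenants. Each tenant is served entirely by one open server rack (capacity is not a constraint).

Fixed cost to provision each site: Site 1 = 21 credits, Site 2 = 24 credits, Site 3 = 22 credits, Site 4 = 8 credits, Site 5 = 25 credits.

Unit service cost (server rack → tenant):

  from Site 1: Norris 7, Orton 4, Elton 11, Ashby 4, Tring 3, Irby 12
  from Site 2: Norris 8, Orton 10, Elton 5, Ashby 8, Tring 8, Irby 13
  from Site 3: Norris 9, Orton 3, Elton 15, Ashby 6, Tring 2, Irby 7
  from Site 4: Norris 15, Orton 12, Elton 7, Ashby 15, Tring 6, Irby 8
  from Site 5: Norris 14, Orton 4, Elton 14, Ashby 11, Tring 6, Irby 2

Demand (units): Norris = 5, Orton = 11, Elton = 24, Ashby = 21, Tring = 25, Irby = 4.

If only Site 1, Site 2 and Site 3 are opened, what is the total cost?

Total cost: 417

Each tenant is assigned to its cheapest site among the open ones.
{Site 1, Site 2, Site 3}: Norris→Site 1 7·5=35, Orton→Site 3 3·11=33, Elton→Site 2 5·24=120, Ashby→Site 1 4·21=84, Tring→Site 3 2·25=50, Irby→Site 3 7·4=28. Service 350; fixed 67; total 417.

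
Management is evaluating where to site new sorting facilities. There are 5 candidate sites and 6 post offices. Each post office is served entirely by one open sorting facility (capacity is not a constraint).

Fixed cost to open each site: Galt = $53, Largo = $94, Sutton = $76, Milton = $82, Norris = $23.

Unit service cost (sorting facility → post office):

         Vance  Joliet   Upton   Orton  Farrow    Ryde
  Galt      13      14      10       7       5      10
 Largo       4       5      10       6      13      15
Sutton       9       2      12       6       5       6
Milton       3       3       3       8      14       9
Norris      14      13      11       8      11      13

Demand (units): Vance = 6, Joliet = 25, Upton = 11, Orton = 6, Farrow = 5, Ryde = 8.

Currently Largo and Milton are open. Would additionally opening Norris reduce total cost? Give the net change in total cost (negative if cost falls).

Current service cost with {Largo, Milton}: 299.
Adding Norris: each post office re-picks its cheapest; new service cost 289, saving 10.
Extra fixed cost: 23. Net change = 23 − 10 = 13.
(Totals: 475 → 488.)

No — net change +13 (cost rises by 13).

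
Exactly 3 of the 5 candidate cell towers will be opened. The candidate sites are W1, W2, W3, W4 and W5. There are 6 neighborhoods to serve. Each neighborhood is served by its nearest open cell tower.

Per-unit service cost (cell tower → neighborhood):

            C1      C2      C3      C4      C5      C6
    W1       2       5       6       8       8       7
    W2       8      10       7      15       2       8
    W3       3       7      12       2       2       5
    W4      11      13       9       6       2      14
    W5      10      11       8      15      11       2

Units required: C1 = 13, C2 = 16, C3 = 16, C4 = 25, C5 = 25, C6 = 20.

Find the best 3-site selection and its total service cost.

With exactly 3 open, each neighborhood uses its cheapest among the chosen.
{W1, W3, W5}: C1→W1 2·13=26, C2→W1 5·16=80, C3→W1 6·16=96, C4→W3 2·25=50, C5→W3 2·25=50, C6→W5 2·20=40. Service cost 342.
{W1, W2, W3}: service cost 402
{W1, W3, W4}: service cost 402
Among all 10 size-3 choices, {W1, W3, W5} is lowest.

Choose W1, W3 and W5; total service cost 342.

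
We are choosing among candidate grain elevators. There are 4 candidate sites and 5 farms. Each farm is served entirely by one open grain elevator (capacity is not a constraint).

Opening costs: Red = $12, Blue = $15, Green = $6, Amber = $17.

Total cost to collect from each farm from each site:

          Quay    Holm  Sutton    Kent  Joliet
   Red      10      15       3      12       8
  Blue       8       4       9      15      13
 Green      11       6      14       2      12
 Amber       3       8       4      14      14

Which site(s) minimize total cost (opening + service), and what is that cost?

Open Red and Green; minimum total cost 47.

For any fixed open set, each farm goes to its cheapest open site; total = fixed + service.
{Red, Green}: Quay→Red 10, Holm→Green 6, Sutton→Red 3, Kent→Green 2, Joliet→Red 8. Service 29; fixed 18; total 47.
{Green, Amber}: Quay→Amber 3, Holm→Green 6, Sutton→Amber 4, Kent→Green 2, Joliet→Green 12. Service 27; fixed 23; total 50.
{Green}: service 45 + fixed 6 = 51
{Red, Blue, Green, Amber}: Quay→Amber 3, Holm→Blue 4, Sutton→Red 3, Kent→Green 2, Joliet→Red 8. Service 20; fixed 50; total 70.
(All 15 nonempty subsets were checked; Red and Green is lowest.)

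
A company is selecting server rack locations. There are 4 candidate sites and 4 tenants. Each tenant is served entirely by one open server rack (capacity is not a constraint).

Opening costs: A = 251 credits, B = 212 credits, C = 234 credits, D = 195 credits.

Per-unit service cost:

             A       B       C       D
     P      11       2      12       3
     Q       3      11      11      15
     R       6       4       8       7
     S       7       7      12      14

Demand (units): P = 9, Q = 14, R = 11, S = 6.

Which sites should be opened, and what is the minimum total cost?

For any fixed open set, each tenant goes to its cheapest open site; total = fixed + service.
{B}: P→B 2·9=18, Q→B 11·14=154, R→B 4·11=44, S→B 7·6=42. Service 258; fixed 212; total 470.
{A}: P→A 11·9=99, Q→A 3·14=42, R→A 6·11=66, S→A 7·6=42. Service 249; fixed 251; total 500.
{D}: service 398 + fixed 195 = 593
{A, B, C, D}: service 146 + fixed 892 = 1038
No other subset beats 470.

Open B only; minimum total cost 470.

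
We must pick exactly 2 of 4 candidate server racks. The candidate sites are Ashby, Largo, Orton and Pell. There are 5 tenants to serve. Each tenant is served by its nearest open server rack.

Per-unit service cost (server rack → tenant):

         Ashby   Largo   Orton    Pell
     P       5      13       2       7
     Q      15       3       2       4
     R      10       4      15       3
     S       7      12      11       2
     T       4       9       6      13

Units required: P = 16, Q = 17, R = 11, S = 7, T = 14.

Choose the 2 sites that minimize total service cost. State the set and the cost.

Choose Orton and Pell; total service cost 197.

With exactly 2 open, each tenant uses its cheapest among the chosen.
{Orton, Pell}: P→Orton 2·16=32, Q→Orton 2·17=34, R→Pell 3·11=33, S→Pell 2·7=14, T→Orton 6·14=84. Service cost 197.
{Ashby, Pell}: service cost 251
{Largo, Orton}: service cost 271
Among all 6 size-2 choices, {Orton, Pell} is lowest.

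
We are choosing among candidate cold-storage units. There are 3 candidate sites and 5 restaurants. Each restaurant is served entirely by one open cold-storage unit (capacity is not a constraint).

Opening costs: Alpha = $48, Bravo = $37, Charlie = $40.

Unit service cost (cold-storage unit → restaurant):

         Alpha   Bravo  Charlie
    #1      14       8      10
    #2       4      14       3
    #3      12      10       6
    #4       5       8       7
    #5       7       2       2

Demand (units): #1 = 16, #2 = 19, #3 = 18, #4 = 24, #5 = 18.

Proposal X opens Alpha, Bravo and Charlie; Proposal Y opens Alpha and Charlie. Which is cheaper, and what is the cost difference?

Proposal X: {Alpha, Bravo, Charlie}: #1→Bravo 8·16=128, #2→Charlie 3·19=57, #3→Charlie 6·18=108, #4→Alpha 5·24=120, #5→Bravo 2·18=36. Service 449; fixed 125; total 574.
Proposal Y: {Alpha, Charlie}: #1→Charlie 10·16=160, #2→Charlie 3·19=57, #3→Charlie 6·18=108, #4→Alpha 5·24=120, #5→Charlie 2·18=36. Service 481; fixed 88; total 569.
Difference: |574 − 569| = 5.

Proposal Y is cheaper by 5.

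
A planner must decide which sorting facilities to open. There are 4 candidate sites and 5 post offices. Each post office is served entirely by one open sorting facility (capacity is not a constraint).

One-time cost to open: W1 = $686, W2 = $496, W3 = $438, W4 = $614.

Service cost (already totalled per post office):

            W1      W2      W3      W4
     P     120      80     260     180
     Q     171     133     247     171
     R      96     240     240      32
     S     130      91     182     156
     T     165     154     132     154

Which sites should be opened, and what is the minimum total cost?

For any fixed open set, each post office goes to its cheapest open site; total = fixed + service.
{W2}: P→W2 80, Q→W2 133, R→W2 240, S→W2 91, T→W2 154. Service 698; fixed 496; total 1194.
{W4}: service 693 + fixed 614 = 1307
{W1}: service 682 + fixed 686 = 1368
{W1, W2, W3, W4}: service 468 + fixed 2234 = 2702
No other subset beats 1194.

Open W2 only; minimum total cost 1194.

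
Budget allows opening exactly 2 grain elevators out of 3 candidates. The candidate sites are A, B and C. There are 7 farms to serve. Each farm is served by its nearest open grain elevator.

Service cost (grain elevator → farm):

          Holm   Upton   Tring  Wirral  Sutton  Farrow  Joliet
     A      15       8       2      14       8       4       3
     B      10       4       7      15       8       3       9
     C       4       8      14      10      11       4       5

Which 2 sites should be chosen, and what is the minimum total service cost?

Choose A and C; total service cost 39.

With exactly 2 open, each farm uses its cheapest among the chosen.
{A, C}: Holm→C 4, Upton→A 8, Tring→A 2, Wirral→C 10, Sutton→A 8, Farrow→A 4, Joliet→A 3. Service cost 39.
{B, C}: service cost 41
{A, B}: service cost 44
Among all 3 size-2 choices, {A, C} is lowest.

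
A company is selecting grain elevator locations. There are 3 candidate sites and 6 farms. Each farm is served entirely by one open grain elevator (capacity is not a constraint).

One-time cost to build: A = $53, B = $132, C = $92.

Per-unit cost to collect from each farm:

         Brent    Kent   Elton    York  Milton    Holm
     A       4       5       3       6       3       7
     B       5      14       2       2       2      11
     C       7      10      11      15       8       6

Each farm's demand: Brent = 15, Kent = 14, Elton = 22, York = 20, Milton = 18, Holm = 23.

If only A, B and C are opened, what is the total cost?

Each farm is assigned to its cheapest site among the open ones.
{A, B, C}: Brent→A 4·15=60, Kent→A 5·14=70, Elton→B 2·22=44, York→B 2·20=40, Milton→B 2·18=36, Holm→C 6·23=138. Service 388; fixed 277; total 665.

Total cost: 665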